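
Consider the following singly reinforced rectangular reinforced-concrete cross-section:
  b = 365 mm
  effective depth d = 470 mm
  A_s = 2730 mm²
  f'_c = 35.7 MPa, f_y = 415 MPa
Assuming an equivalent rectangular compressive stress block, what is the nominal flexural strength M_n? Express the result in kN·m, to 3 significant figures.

M_n ≈ 475 kN·m

T = A_s f_y = 2730 × 415 = 1132950 N = 1132.95 kN.
From C = T: a = T/(0.85 f'_c b) = 1132950/(0.85 × 35.7 × 365) = 102.29 mm.
M_n = T(d − a/2) = 1132.95 kN × (470 − 51.145) mm = 474.54 kN·m.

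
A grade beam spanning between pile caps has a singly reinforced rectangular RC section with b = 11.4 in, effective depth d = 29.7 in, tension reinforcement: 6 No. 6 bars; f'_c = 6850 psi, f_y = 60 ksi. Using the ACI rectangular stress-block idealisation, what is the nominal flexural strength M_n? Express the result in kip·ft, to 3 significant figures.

A_s = 6 × 0.44 = 2.64 in².
T = A_s f_y = 2.64 × 60 = 158.4 kips.
a = T/(0.85 f'_c b) = 158.4/(0.85 × 6.85 × 11.4) = 2.386 in.
M_n = T(d − a/2) = 158.4 × (29.7 − 1.193) = 4515.5 kip·in = 4515.5/12 = 376.29 kip·ft.

M_n ≈ 376 kip·ft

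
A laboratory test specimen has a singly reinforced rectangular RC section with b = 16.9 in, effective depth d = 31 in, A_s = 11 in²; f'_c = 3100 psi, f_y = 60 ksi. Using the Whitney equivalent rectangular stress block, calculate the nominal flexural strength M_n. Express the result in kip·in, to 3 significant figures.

T = A_s f_y = 11 × 60 = 660 kips.
a = T/(0.85 f'_c b) = 660/(0.85 × 3.1 × 16.9) = 14.821 in.
M_n = T(d − a/2) = 660 × (31 − 7.4105) = 15569.1 kip·in.

M_n ≈ 15600 kip·in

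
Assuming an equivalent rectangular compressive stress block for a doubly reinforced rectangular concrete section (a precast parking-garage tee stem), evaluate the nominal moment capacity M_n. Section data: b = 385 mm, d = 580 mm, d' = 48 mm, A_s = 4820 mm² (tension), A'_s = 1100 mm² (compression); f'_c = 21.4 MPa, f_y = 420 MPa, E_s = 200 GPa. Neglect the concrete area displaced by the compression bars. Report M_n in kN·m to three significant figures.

Assume both tension and compression steel yield.
Net tension couple steel: A_s − A'_s = 3720 mm².
a = (A_s − A'_s) f_y / (0.85 f'_c b) = 1562400/(0.85 × 21.4 × 385) = 223.10 mm.
c = a/β₁ = 223.10/0.85 = 262.47 mm; ε'_s = 0.003(c − d')/c = 0.0025 ≥ f_y/E_s = 0.0021, so compression steel does yield.
M_n = (A_s − A'_s) f_y (d − a/2) + A'_s f_y (d − d') = [1562400 × (580 − 111.55) + 462000 × (580 − 48)] × 10⁻⁶ = 731.91 + 245.78 = 977.69 kN·m.

M_n ≈ 978 kN·m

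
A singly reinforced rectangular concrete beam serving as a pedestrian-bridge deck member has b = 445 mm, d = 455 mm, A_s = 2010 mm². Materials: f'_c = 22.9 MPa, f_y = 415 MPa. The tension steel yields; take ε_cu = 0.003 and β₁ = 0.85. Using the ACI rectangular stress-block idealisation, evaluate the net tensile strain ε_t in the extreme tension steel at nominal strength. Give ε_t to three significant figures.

ε_t ≈ 0.00905

a = A_s f_y/(0.85 f'_c b) = 96.30 mm.
β₁ = 0.85, so c = a/β₁ = 96.30/0.85 = 113.29 mm.
From the linear strain diagram with ε_cu = 0.003: ε_t = 0.003 (d − c)/c = 0.003 × (455 − 113.29)/113.29 = 0.00905.
Since ε_t ≥ 0.005, the section is tension-controlled.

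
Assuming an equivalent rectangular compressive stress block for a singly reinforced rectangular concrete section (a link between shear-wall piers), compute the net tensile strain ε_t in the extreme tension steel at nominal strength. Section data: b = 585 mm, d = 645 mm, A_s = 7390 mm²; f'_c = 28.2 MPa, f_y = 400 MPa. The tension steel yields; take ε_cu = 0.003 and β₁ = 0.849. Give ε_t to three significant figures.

ε_t ≈ 0.00479

a = A_s f_y/(0.85 f'_c b) = 210.80 mm.
β₁ = 0.849, so c = a/β₁ = 210.80/0.849 = 248.29 mm.
From the linear strain diagram with ε_cu = 0.003: ε_t = 0.003 (d − c)/c = 0.003 × (645 − 248.29)/248.29 = 0.00479.
ε_t is between 0.004 and 0.005 — transition zone.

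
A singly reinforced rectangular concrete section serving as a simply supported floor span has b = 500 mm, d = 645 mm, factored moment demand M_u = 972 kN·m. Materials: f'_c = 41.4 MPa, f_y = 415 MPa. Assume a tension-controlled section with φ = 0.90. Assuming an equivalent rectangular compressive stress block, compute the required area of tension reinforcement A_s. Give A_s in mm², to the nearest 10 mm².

A_s ≈ 4390 mm²

M_n = M_u/φ = 972/0.90 = 1080 kN·m.
With M_n = 0.85 f'_c a b (d − a/2), solve the quadratic for a:
a = d − √(d² − 2M_n/(0.85 f'_c b)) = 645 − √(645² − 2 × 1080×10⁶/(0.85 × 41.4 × 500)) = 103.46 mm.
A_s = 0.85 f'_c a b / f_y = 0.85 × 41.4 × 103.46 × 500 / 415 = 4386.5 mm².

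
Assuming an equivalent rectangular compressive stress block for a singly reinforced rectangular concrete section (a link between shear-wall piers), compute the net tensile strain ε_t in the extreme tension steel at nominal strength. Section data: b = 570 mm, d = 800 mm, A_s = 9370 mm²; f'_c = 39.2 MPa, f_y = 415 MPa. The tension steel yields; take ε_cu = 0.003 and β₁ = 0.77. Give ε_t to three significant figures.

a = A_s f_y/(0.85 f'_c b) = 204.74 mm.
β₁ = 0.77, so c = a/β₁ = 204.74/0.77 = 265.90 mm.
From the linear strain diagram with ε_cu = 0.003: ε_t = 0.003 (d − c)/c = 0.003 × (800 − 265.90)/265.90 = 0.00603.
Since ε_t ≥ 0.005, the section is tension-controlled.

ε_t ≈ 0.00603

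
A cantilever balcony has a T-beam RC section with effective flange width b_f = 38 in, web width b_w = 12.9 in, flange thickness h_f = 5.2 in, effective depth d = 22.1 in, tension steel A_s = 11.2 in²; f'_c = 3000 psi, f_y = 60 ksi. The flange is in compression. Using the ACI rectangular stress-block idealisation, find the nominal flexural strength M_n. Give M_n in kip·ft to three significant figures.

Tension: T = A_s f_y = 11.2 × 60 = 672 kips.
Try a within the flange: a = T/(0.85 f'_c b_f) = 672/(0.85 × 3 × 38) = 6.935 in.
a = 6.935 > h_f = 5.2 in: the block extends into the web. Split into flange-overhang and web parts.
C_f = 0.85 f'_c (b_f − b_w) h_f = 0.85 × 3 × (38 − 12.9) × 5.2 = 332.8 kips.
Remaining web compression depth: a_w = (T − C_f)/(0.85 f'_c b_w) = (672 − 332.8)/(0.85 × 3 × 12.9) = 10.312 in.
M_n = C_f(d − h_f/2) + (T − C_f)(d − a_w/2) = 332.8 × (22.1 − 2.6) + 339.2 × (22.1 − 5.156) = 6489.6 + 5747.4 = 12237.0 kip·in.
M_n = 12237.0/12 = 1019.75 kip·ft.

M_n ≈ 1020 kip·ft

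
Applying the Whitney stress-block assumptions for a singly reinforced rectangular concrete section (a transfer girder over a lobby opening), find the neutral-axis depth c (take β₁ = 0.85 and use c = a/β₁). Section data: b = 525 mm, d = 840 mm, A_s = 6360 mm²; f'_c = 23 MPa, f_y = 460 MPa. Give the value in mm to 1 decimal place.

c ≈ 335.3 mm

T = A_s f_y = 6360 × 460 = 2925600 N = 2925.6 kN.
Setting C = 0.85 f'_c a b equal to T: a = 2925600/(0.85 × 23 × 525) = 285.042 mm.
With β₁ = 0.85, c = a/β₁ = 285.042/0.85 = 335.3 mm.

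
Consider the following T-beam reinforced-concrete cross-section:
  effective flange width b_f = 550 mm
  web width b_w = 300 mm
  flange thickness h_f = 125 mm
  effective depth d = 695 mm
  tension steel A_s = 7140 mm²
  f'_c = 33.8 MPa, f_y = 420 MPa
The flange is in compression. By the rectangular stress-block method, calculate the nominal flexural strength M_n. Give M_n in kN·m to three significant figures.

M_n ≈ 1770 kN·m

Tension: T = A_s f_y = 7140 × 420 = 2998800 N.
Try a within the flange: a = T/(0.85 f'_c b_f) = 2998800/(0.85 × 33.8 × 550) = 189.78 mm.
a = 189.78 > h_f = 125 mm: the block extends into the web. Split into flange-overhang and web parts.
C_f = 0.85 f'_c (b_f − b_w) h_f = 0.85 × 33.8 × (550 − 300) × 125 = 897813 N.
Remaining web compression depth: a_w = (T − C_f)/(0.85 f'_c b_w) = (2998800 − 897813)/(0.85 × 33.8 × 300) = 243.76 mm.
M_n = C_f(d − h_f/2) + (T − C_f)(d − a_w/2) = 897813 × (695 − 62.5) + 2100987 × (695 − 121.88) = 567.87 + 1204.12 = 1771.99 × 10⁶ N·mm.
M_n = 1771.99 kN·m.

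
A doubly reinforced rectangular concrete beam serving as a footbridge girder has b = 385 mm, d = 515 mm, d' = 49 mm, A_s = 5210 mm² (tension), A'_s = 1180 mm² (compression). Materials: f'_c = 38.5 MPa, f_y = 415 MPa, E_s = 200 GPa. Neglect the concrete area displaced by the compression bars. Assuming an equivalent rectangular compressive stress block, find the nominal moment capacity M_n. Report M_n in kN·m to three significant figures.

Assume both tension and compression steel yield.
Net tension couple steel: A_s − A'_s = 4030 mm².
a = (A_s − A'_s) f_y / (0.85 f'_c b) = 1672450/(0.85 × 38.5 × 385) = 132.74 mm.
c = a/β₁ = 132.74/0.775 = 171.28 mm; ε'_s = 0.003(c − d')/c = 0.0021 ≥ f_y/E_s = 0.0021, so compression steel does yield.
M_n = (A_s − A'_s) f_y (d − a/2) + A'_s f_y (d − d') = [1672450 × (515 − 66.37) + 489700 × (515 − 49)] × 10⁻⁶ = 750.31 + 228.20 = 978.51 kN·m.

M_n ≈ 979 kN·m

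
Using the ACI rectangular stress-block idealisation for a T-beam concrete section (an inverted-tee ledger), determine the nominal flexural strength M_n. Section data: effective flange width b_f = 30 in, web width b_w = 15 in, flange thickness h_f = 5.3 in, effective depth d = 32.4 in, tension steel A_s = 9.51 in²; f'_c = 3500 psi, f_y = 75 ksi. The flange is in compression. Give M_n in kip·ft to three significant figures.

Tension: T = A_s f_y = 9.51 × 75 = 713.25 kips.
Try a within the flange: a = T/(0.85 f'_c b_f) = 713.25/(0.85 × 3.5 × 30) = 7.992 in.
a = 7.992 > h_f = 5.3 in: the block extends into the web. Split into flange-overhang and web parts.
C_f = 0.85 f'_c (b_f − b_w) h_f = 0.85 × 3.5 × (30 − 15) × 5.3 = 236.5 kips.
Remaining web compression depth: a_w = (T − C_f)/(0.85 f'_c b_w) = (713.25 − 236.5)/(0.85 × 3.5 × 15) = 10.683 in.
M_n = C_f(d − h_f/2) + (T − C_f)(d − a_w/2) = 236.5 × (32.4 − 2.65) + 476.75 × (32.4 − 5.3415) = 7035.9 + 12900.1 = 19936.0 kip·in.
M_n = 19936.0/12 = 1661.33 kip·ft.

M_n ≈ 1660 kip·ft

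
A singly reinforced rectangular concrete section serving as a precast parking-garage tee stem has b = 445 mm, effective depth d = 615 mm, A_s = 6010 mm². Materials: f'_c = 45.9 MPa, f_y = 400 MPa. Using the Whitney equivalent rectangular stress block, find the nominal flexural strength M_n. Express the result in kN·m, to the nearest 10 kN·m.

T = A_s f_y = 6010 × 400 = 2404000 N = 2404 kN.
From C = T: a = T/(0.85 f'_c b) = 2404000/(0.85 × 45.9 × 445) = 138.47 mm.
M_n = T(d − a/2) = 2404 kN × (615 − 69.235) mm = 1312.02 kN·m.

M_n ≈ 1310 kN·m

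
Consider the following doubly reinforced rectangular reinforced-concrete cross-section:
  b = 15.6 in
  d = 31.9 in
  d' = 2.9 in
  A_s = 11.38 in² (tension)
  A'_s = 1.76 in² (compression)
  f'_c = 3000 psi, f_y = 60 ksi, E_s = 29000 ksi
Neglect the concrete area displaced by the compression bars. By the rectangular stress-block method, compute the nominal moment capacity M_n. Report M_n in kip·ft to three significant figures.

M_n ≈ 1440 kip·ft

Assume both steels yield.
a = (A_s − A'_s) f_y/(0.85 f'_c b) = (11.38 − 1.76) × 60/(0.85 × 3 × 15.6) = 14.510 in.
c = a/β₁ = 14.510/0.85 = 17.071 in; ε'_s = 0.003(c − d')/c = 0.0025 ≥ ε_y = 0.0021, so the compression steel yields.
M_n = (A_s − A'_s) f_y (d − a/2) + A'_s f_y (d − d') = 577.2 × (31.9 − 7.255) + 105.6 × (31.9 − 2.9) = 14225.1 + 3062.4 = 17287.5 kip·in = 17287.5/12 = 1440.63 kip·ft.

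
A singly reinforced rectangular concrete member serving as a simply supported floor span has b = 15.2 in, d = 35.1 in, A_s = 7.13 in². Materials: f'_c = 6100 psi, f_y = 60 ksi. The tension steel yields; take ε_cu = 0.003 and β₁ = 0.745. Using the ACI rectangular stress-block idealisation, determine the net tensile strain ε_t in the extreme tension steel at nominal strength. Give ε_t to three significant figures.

ε_t ≈ 0.0115

a = A_s f_y/(0.85 f'_c b) = 5.428 in.
β₁ = 0.745, so c = a/β₁ = 5.428/0.745 = 7.286 in.
From the linear strain diagram with ε_cu = 0.003: ε_t = 0.003 (d − c)/c = 0.003 × (35.1 − 7.286)/7.286 = 0.0115.
Since ε_t ≥ 0.005, the section is tension-controlled.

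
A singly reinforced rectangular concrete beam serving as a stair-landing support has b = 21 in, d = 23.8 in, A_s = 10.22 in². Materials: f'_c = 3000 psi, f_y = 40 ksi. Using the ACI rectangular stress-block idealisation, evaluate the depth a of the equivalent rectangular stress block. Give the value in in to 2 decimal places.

a ≈ 7.63 in

T = A_s f_y = 10.22 × 40 = 408.8 kips.
a = T/(0.85 f'_c b) = 408.8/(0.85 × 3 × 21) = 7.63 in.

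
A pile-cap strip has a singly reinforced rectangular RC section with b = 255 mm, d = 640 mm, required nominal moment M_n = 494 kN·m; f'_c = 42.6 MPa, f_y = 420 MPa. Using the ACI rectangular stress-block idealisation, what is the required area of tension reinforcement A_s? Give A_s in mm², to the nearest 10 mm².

A_s ≈ 1980 mm²

With M_n = 0.85 f'_c a b (d − a/2), solve the quadratic for a:
a = d − √(d² − 2M_n/(0.85 f'_c b)) = 640 − √(640² − 2 × 494×10⁶/(0.85 × 42.6 × 255)) = 89.91 mm.
A_s = 0.85 f'_c a b / f_y = 0.85 × 42.6 × 89.91 × 255 / 420 = 1976.6 mm².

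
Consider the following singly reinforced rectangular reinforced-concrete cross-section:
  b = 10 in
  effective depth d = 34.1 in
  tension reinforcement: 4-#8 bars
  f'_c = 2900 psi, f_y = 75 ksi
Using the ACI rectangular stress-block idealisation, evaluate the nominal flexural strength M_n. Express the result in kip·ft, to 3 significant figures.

M_n ≈ 579 kip·ft

A_s = 4 × 0.79 = 3.16 in².
T = A_s f_y = 3.16 × 75 = 237 kips.
a = T/(0.85 f'_c b) = 237/(0.85 × 2.9 × 10) = 9.615 in.
M_n = T(d − a/2) = 237 × (34.1 − 4.8075) = 6942.3 kip·in = 6942.3/12 = 578.53 kip·ft.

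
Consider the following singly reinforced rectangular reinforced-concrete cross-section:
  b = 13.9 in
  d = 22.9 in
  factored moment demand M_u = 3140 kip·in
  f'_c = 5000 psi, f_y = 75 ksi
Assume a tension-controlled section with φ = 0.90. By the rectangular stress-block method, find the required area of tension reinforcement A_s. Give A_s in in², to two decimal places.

M_n = M_u/φ = 3140/0.90 = 3488.89 kip·in.
From M_n = 0.85 f'_c a b (d − a/2):
a = d − √(d² − 2M_n/(0.85 f'_c b)) = 22.9 − √(22.9² − 2 × 3488.89/(0.85 × 5 × 13.9)) = 2.743 in.
A_s = 0.85 f'_c a b / f_y = 0.85 × 5 × 2.743 × 13.9 / 75 = 2.161 in².

A_s ≈ 2.16 in²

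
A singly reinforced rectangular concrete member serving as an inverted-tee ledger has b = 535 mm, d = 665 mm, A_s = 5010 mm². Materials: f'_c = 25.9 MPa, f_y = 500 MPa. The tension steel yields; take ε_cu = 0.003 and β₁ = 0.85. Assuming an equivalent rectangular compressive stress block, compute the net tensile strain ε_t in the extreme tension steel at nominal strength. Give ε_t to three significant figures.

ε_t ≈ 0.00497

a = A_s f_y/(0.85 f'_c b) = 212.68 mm.
β₁ = 0.85, so c = a/β₁ = 212.68/0.85 = 250.21 mm.
From the linear strain diagram with ε_cu = 0.003: ε_t = 0.003 (d − c)/c = 0.003 × (665 − 250.21)/250.21 = 0.00497.
ε_t is between 0.004 and 0.005 — transition zone.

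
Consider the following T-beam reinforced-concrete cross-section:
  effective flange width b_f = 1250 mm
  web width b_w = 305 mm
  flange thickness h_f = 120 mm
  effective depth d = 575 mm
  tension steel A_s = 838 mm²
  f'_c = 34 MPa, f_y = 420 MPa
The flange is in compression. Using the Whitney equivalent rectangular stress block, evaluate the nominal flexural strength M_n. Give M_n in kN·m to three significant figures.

Tension: T = A_s f_y = 838 × 420 = 351960 N.
Try a within the flange: a = T/(0.85 f'_c b_f) = 351960/(0.85 × 34 × 1250) = 9.74 mm.
Since a = 9.74 ≤ h_f = 120 mm, the stress block lies entirely in the flange; analyse as a rectangular beam of width b_f.
M_n = T(d − a/2) = 351960 × (575 − 4.87) = 200.66 × 10⁶ N·mm.
M_n = 200.66 kN·m.

M_n ≈ 201 kN·m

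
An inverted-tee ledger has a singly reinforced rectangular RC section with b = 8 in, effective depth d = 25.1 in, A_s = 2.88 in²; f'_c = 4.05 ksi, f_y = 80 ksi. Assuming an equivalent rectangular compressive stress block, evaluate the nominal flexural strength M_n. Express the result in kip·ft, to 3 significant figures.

T = A_s f_y = 2.88 × 80 = 230.4 kips.
a = T/(0.85 f'_c b) = 230.4/(0.85 × 4.05 × 8) = 8.366 in.
M_n = T(d − a/2) = 230.4 × (25.1 − 4.183) = 4819.3 kip·in = 4819.3/12 = 401.61 kip·ft.

M_n ≈ 402 kip·ft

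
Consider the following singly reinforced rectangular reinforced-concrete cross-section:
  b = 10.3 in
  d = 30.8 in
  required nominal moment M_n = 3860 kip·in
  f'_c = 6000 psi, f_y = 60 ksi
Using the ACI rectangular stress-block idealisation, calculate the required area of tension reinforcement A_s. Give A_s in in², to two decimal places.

A_s ≈ 2.18 in²

From M_n = 0.85 f'_c a b (d − a/2):
a = d − √(d² − 2M_n/(0.85 f'_c b)) = 30.8 − √(30.8² − 2 × 3860/(0.85 × 6 × 10.3)) = 2.486 in.
A_s = 0.85 f'_c a b / f_y = 0.85 × 6 × 2.486 × 10.3 / 60 = 2.176 in².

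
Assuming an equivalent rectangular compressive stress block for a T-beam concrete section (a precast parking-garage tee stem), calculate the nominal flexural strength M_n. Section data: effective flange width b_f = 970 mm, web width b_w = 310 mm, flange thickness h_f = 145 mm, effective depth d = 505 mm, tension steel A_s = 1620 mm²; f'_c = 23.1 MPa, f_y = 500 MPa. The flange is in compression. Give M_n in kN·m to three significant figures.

Tension: T = A_s f_y = 1620 × 500 = 810000 N.
Try a within the flange: a = T/(0.85 f'_c b_f) = 810000/(0.85 × 23.1 × 970) = 42.53 mm.
Since a = 42.53 ≤ h_f = 145 mm, the stress block lies entirely in the flange; analyse as a rectangular beam of width b_f.
M_n = T(d − a/2) = 810000 × (505 − 21.265) = 391.83 × 10⁶ N·mm.
M_n = 391.83 kN·m.

M_n ≈ 392 kN·m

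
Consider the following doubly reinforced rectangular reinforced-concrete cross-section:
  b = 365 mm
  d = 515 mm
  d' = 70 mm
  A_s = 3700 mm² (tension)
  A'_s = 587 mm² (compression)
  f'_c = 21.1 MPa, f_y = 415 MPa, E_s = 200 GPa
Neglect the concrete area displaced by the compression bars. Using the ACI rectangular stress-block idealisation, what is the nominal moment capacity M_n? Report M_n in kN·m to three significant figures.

Assume both tension and compression steel yield.
Net tension couple steel: A_s − A'_s = 3113 mm².
a = (A_s − A'_s) f_y / (0.85 f'_c b) = 1291895/(0.85 × 21.1 × 365) = 197.35 mm.
c = a/β₁ = 197.35/0.85 = 232.18 mm; ε'_s = 0.003(c − d')/c = 0.0021 ≥ f_y/E_s = 0.0021, so compression steel does yield.
M_n = (A_s − A'_s) f_y (d − a/2) + A'_s f_y (d − d') = [1291895 × (515 − 98.675) + 243605 × (515 − 70)] × 10⁻⁶ = 537.85 + 108.40 = 646.25 kN·m.

M_n ≈ 646 kN·m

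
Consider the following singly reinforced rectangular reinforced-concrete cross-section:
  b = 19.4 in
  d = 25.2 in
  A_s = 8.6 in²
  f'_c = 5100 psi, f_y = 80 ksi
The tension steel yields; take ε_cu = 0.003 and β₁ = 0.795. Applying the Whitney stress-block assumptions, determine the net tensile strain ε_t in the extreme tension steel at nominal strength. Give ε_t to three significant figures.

a = A_s f_y/(0.85 f'_c b) = 8.181 in.
β₁ = 0.795, so c = a/β₁ = 8.181/0.795 = 10.291 in.
From the linear strain diagram with ε_cu = 0.003: ε_t = 0.003 (d − c)/c = 0.003 × (25.2 − 10.291)/10.291 = 0.00435.
ε_t is between 0.004 and 0.005 — transition zone.

ε_t ≈ 0.00435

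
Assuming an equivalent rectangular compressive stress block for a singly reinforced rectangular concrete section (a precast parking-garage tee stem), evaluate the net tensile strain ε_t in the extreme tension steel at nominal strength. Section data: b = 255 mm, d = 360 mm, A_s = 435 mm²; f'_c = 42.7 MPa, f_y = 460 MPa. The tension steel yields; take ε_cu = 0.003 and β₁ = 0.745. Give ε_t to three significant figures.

ε_t ≈ 0.0342

a = A_s f_y/(0.85 f'_c b) = 21.62 mm.
β₁ = 0.745, so c = a/β₁ = 21.62/0.745 = 29.02 mm.
From the linear strain diagram with ε_cu = 0.003: ε_t = 0.003 (d − c)/c = 0.003 × (360 − 29.02)/29.02 = 0.0342.
Since ε_t ≥ 0.005, the section is tension-controlled.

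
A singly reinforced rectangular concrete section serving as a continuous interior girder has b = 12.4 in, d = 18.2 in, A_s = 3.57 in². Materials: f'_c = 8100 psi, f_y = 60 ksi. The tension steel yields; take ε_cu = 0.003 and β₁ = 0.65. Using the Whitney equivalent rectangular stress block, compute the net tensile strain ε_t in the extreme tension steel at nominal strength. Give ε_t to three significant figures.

ε_t ≈ 0.0111

a = A_s f_y/(0.85 f'_c b) = 2.509 in.
β₁ = 0.65, so c = a/β₁ = 2.509/0.65 = 3.860 in.
From the linear strain diagram with ε_cu = 0.003: ε_t = 0.003 (d − c)/c = 0.003 × (18.2 − 3.860)/3.860 = 0.0111.
Since ε_t ≥ 0.005, the section is tension-controlled.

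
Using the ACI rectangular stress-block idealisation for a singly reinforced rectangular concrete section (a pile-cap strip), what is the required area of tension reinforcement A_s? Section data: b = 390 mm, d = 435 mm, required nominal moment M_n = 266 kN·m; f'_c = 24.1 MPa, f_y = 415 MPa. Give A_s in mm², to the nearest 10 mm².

With M_n = 0.85 f'_c a b (d − a/2), solve the quadratic for a:
a = d − √(d² − 2M_n/(0.85 f'_c b)) = 435 − √(435² − 2 × 266×10⁶/(0.85 × 24.1 × 390)) = 84.81 mm.
A_s = 0.85 f'_c a b / f_y = 0.85 × 24.1 × 84.81 × 390 / 415 = 1632.7 mm².

A_s ≈ 1630 mm²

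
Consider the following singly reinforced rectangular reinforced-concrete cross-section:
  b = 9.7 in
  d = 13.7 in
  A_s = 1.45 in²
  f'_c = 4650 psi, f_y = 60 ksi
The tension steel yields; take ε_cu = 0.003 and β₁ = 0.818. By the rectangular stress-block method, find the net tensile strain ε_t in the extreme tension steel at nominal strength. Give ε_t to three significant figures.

ε_t ≈ 0.0118

a = A_s f_y/(0.85 f'_c b) = 2.269 in.
β₁ = 0.818, so c = a/β₁ = 2.269/0.818 = 2.774 in.
From the linear strain diagram with ε_cu = 0.003: ε_t = 0.003 (d − c)/c = 0.003 × (13.7 − 2.774)/2.774 = 0.0118.
Since ε_t ≥ 0.005, the section is tension-controlled.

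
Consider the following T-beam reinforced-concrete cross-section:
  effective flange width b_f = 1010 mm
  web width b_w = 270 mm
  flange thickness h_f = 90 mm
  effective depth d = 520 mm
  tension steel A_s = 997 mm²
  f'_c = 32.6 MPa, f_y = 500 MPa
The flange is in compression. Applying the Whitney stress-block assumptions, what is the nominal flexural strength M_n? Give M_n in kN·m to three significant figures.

M_n ≈ 255 kN·m

Tension: T = A_s f_y = 997 × 500 = 498500 N.
Try a within the flange: a = T/(0.85 f'_c b_f) = 498500/(0.85 × 32.6 × 1010) = 17.81 mm.
Since a = 17.81 ≤ h_f = 90 mm, the stress block lies entirely in the flange; analyse as a rectangular beam of width b_f.
M_n = T(d − a/2) = 498500 × (520 − 8.905) = 254.78 × 10⁶ N·mm.
M_n = 254.78 kN·m.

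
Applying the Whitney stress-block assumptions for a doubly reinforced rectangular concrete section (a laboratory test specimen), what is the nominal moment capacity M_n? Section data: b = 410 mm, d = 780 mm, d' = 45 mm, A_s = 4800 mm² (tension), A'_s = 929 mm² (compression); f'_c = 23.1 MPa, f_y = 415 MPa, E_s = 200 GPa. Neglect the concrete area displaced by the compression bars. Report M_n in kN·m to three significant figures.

M_n ≈ 1380 kN·m

Assume both tension and compression steel yield.
Net tension couple steel: A_s − A'_s = 3871 mm².
a = (A_s − A'_s) f_y / (0.85 f'_c b) = 1606465/(0.85 × 23.1 × 410) = 199.55 mm.
c = a/β₁ = 199.55/0.85 = 234.76 mm; ε'_s = 0.003(c − d')/c = 0.0024 ≥ f_y/E_s = 0.0021, so compression steel does yield.
M_n = (A_s − A'_s) f_y (d − a/2) + A'_s f_y (d − d') = [1606465 × (780 − 99.775) + 385535 × (780 − 45)] × 10⁻⁶ = 1092.76 + 283.37 = 1376.13 kN·m.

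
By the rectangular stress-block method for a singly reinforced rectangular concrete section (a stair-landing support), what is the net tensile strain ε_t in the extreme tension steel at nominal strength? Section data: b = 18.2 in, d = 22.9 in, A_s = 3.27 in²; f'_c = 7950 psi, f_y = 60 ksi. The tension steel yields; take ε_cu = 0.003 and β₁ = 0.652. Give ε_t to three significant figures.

a = A_s f_y/(0.85 f'_c b) = 1.595 in.
β₁ = 0.652, so c = a/β₁ = 1.595/0.652 = 2.446 in.
From the linear strain diagram with ε_cu = 0.003: ε_t = 0.003 (d − c)/c = 0.003 × (22.9 − 2.446)/2.446 = 0.0251.
Since ε_t ≥ 0.005, the section is tension-controlled.

ε_t ≈ 0.0251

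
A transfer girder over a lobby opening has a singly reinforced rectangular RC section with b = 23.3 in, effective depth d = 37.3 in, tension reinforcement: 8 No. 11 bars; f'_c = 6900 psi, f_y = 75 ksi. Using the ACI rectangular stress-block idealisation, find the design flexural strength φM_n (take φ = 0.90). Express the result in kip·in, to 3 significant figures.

φM_n ≈ 28500 kip·in

A_s = 8 × 1.56 = 12.48 in².
T = A_s f_y = 12.48 × 75 = 936 kips.
a = T/(0.85 f'_c b) = 936/(0.85 × 6.9 × 23.3) = 6.849 in.
M_n = T(d − a/2) = 936 × (37.3 − 3.4245) = 31707.5 kip·in.
φM_n = 0.90 × 31707.5 = 28536.8 kip·in.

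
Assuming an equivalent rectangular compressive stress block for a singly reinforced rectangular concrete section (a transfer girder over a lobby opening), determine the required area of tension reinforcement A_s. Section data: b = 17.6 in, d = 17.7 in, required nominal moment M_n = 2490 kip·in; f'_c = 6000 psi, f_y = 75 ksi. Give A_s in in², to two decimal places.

A_s ≈ 1.97 in²

From M_n = 0.85 f'_c a b (d − a/2):
a = d − √(d² − 2M_n/(0.85 f'_c b)) = 17.7 − √(17.7² − 2 × 2490/(0.85 × 6 × 17.6)) = 1.644 in.
A_s = 0.85 f'_c a b / f_y = 0.85 × 6 × 1.644 × 17.6 / 75 = 1.968 in².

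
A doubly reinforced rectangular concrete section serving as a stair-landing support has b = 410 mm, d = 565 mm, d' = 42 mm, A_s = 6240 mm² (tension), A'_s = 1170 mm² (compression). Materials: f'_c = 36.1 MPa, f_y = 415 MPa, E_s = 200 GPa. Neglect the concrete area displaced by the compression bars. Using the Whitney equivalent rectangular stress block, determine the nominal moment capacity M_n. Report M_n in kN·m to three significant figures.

Assume both tension and compression steel yield.
Net tension couple steel: A_s − A'_s = 5070 mm².
a = (A_s − A'_s) f_y / (0.85 f'_c b) = 2104050/(0.85 × 36.1 × 410) = 167.24 mm.
c = a/β₁ = 167.24/0.792 = 211.16 mm; ε'_s = 0.003(c − d')/c = 0.0024 ≥ f_y/E_s = 0.0021, so compression steel does yield.
M_n = (A_s − A'_s) f_y (d − a/2) + A'_s f_y (d − d') = [2104050 × (565 − 83.62) + 485550 × (565 − 42)] × 10⁻⁶ = 1012.85 + 253.94 = 1266.79 kN·m.

M_n ≈ 1270 kN·m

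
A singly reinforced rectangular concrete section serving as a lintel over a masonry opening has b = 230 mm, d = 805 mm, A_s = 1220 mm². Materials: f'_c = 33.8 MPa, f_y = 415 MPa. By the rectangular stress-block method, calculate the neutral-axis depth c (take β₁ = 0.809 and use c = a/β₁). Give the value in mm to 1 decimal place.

c ≈ 94.7 mm

T = A_s f_y = 1220 × 415 = 506300 N = 506.3 kN.
Setting C = 0.85 f'_c a b equal to T: a = 506300/(0.85 × 33.8 × 230) = 76.620 mm.
With β₁ = 0.809, c = a/β₁ = 76.620/0.809 = 94.7 mm.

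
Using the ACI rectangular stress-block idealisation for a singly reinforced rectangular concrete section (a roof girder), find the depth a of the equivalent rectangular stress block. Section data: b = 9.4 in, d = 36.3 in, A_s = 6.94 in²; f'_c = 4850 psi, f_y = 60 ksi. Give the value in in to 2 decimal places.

T = A_s f_y = 6.94 × 60 = 416.4 kips.
a = T/(0.85 f'_c b) = 416.4/(0.85 × 4.85 × 9.4) = 10.75 in.

a ≈ 10.75 in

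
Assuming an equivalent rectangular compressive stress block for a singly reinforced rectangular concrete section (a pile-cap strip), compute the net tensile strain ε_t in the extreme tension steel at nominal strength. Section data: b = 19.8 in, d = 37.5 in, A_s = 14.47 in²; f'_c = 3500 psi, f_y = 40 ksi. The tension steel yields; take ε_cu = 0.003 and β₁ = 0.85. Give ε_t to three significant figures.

ε_t ≈ 0.00673

a = A_s f_y/(0.85 f'_c b) = 9.826 in.
β₁ = 0.85, so c = a/β₁ = 9.826/0.85 = 11.560 in.
From the linear strain diagram with ε_cu = 0.003: ε_t = 0.003 (d − c)/c = 0.003 × (37.5 − 11.560)/11.560 = 0.00673.
Since ε_t ≥ 0.005, the section is tension-controlled.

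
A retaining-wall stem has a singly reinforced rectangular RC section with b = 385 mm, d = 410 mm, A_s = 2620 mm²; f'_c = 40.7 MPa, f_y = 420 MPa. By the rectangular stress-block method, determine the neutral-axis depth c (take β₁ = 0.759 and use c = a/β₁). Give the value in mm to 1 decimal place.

c ≈ 108.9 mm

T = A_s f_y = 2620 × 420 = 1100400 N = 1100.4 kN.
Setting C = 0.85 f'_c a b equal to T: a = 1100400/(0.85 × 40.7 × 385) = 82.618 mm.
With β₁ = 0.759, c = a/β₁ = 82.618/0.759 = 108.9 mm.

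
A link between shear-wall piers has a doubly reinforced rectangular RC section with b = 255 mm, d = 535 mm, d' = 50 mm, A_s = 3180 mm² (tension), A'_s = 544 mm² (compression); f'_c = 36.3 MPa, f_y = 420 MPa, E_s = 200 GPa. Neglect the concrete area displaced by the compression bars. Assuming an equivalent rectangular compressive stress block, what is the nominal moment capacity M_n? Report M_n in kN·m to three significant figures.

Assume both tension and compression steel yield.
Net tension couple steel: A_s − A'_s = 2636 mm².
a = (A_s − A'_s) f_y / (0.85 f'_c b) = 1107120/(0.85 × 36.3 × 255) = 140.71 mm.
c = a/β₁ = 140.71/0.791 = 177.89 mm; ε'_s = 0.003(c − d')/c = 0.0022 ≥ f_y/E_s = 0.0021, so compression steel does yield.
M_n = (A_s − A'_s) f_y (d − a/2) + A'_s f_y (d − d') = [1107120 × (535 − 70.355) + 228480 × (535 − 50)] × 10⁻⁶ = 514.42 + 110.81 = 625.23 kN·m.

M_n ≈ 625 kN·m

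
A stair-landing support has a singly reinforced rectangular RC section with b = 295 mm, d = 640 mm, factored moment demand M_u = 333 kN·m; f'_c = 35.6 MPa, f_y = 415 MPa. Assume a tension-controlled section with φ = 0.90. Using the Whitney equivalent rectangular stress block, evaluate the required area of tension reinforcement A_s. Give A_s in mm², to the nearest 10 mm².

A_s ≈ 1470 mm²

M_n = M_u/φ = 333/0.90 = 370 kN·m.
With M_n = 0.85 f'_c a b (d − a/2), solve the quadratic for a:
a = d − √(d² − 2M_n/(0.85 f'_c b)) = 640 − √(640² − 2 × 370×10⁶/(0.85 × 35.6 × 295)) = 68.42 mm.
A_s = 0.85 f'_c a b / f_y = 0.85 × 35.6 × 68.42 × 295 / 415 = 1471.7 mm².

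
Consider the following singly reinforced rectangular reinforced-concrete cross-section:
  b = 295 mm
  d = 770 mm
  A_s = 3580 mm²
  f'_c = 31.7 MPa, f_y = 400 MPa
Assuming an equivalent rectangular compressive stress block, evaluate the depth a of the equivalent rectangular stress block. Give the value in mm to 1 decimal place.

T = A_s f_y = 3580 × 400 = 1432000 N = 1432 kN.
Setting C = 0.85 f'_c a b equal to T: a = 1432000/(0.85 × 31.7 × 295) = 180.2 mm.

a ≈ 180.2 mm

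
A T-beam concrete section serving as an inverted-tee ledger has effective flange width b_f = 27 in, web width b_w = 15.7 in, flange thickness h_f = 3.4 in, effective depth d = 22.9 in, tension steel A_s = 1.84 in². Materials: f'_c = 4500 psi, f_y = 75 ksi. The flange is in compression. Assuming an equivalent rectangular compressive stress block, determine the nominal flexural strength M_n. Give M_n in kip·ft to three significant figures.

Tension: T = A_s f_y = 1.84 × 75 = 138 kips.
Try a within the flange: a = T/(0.85 f'_c b_f) = 138/(0.85 × 4.5 × 27) = 1.336 in.
Since a = 1.336 ≤ h_f = 3.4 in, the stress block lies entirely in the flange; analyse as a rectangular beam of width b_f.
M_n = T(d − a/2) = 138 × (22.9 − 0.668) = 3068.0 kip·in.
M_n = 3068.0/12 = 255.67 kip·ft.

M_n ≈ 256 kip·ft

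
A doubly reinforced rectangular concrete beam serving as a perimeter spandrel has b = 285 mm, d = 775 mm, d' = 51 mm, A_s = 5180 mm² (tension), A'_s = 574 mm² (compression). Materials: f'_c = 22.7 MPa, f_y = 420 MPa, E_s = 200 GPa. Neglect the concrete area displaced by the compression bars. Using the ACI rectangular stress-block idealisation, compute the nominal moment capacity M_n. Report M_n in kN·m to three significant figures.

Assume both tension and compression steel yield.
Net tension couple steel: A_s − A'_s = 4606 mm².
a = (A_s − A'_s) f_y / (0.85 f'_c b) = 1934520/(0.85 × 22.7 × 285) = 351.79 mm.
c = a/β₁ = 351.79/0.85 = 413.87 mm; ε'_s = 0.003(c − d')/c = 0.0026 ≥ f_y/E_s = 0.0021, so compression steel does yield.
M_n = (A_s − A'_s) f_y (d − a/2) + A'_s f_y (d − d') = [1934520 × (775 − 175.895) + 241080 × (775 − 51)] × 10⁻⁶ = 1158.98 + 174.54 = 1333.52 kN·m.

M_n ≈ 1330 kN·m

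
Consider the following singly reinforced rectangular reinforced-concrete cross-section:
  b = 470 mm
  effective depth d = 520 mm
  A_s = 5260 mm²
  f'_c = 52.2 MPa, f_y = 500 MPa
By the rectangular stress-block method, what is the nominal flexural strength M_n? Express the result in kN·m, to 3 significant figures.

M_n ≈ 1200 kN·m

T = A_s f_y = 5260 × 500 = 2630000 N = 2630 kN.
From C = T: a = T/(0.85 f'_c b) = 2630000/(0.85 × 52.2 × 470) = 126.12 mm.
M_n = T(d − a/2) = 2630 kN × (520 − 63.06) mm = 1201.75 kN·m.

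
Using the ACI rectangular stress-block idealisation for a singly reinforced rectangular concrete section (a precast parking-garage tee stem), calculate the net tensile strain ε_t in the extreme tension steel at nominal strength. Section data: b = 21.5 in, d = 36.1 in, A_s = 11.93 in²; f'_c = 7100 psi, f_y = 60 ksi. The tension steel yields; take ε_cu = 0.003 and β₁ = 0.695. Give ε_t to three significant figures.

ε_t ≈ 0.0106

a = A_s f_y/(0.85 f'_c b) = 5.517 in.
β₁ = 0.695, so c = a/β₁ = 5.517/0.695 = 7.938 in.
From the linear strain diagram with ε_cu = 0.003: ε_t = 0.003 (d − c)/c = 0.003 × (36.1 − 7.938)/7.938 = 0.0106.
Since ε_t ≥ 0.005, the section is tension-controlled.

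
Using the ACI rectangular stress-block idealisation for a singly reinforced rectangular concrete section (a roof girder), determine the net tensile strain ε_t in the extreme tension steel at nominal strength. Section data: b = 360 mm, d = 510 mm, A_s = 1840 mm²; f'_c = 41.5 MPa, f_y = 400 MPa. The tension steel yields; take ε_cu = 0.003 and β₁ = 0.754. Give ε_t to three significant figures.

a = A_s f_y/(0.85 f'_c b) = 57.96 mm.
β₁ = 0.754, so c = a/β₁ = 57.96/0.754 = 76.87 mm.
From the linear strain diagram with ε_cu = 0.003: ε_t = 0.003 (d − c)/c = 0.003 × (510 − 76.87)/76.87 = 0.0169.
Since ε_t ≥ 0.005, the section is tension-controlled.

ε_t ≈ 0.0169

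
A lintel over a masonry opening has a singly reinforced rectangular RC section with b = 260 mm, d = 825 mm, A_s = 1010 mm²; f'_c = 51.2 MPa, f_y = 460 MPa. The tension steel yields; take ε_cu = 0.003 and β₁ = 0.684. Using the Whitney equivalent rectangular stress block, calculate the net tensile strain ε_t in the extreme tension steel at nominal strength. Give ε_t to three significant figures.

ε_t ≈ 0.0382

a = A_s f_y/(0.85 f'_c b) = 41.06 mm.
β₁ = 0.684, so c = a/β₁ = 41.06/0.684 = 60.03 mm.
From the linear strain diagram with ε_cu = 0.003: ε_t = 0.003 (d − c)/c = 0.003 × (825 − 60.03)/60.03 = 0.0382.
Since ε_t ≥ 0.005, the section is tension-controlled.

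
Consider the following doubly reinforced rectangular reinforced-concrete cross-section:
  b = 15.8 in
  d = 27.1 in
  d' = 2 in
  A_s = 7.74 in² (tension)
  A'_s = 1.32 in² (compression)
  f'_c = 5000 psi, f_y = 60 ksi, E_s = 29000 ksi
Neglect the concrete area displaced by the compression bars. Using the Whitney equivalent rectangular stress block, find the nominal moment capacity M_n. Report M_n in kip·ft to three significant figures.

Assume both steels yield.
a = (A_s − A'_s) f_y/(0.85 f'_c b) = (7.74 − 1.32) × 60/(0.85 × 5 × 15.8) = 5.736 in.
c = a/β₁ = 5.736/0.8 = 7.170 in; ε'_s = 0.003(c − d')/c = 0.0022 ≥ ε_y = 0.0021, so the compression steel yields.
M_n = (A_s − A'_s) f_y (d − a/2) + A'_s f_y (d − d') = 385.2 × (27.1 − 2.868) + 79.2 × (27.1 − 2) = 9334.2 + 1987.9 = 11322.1 kip·in = 11322.1/12 = 943.51 kip·ft.

M_n ≈ 944 kip·ft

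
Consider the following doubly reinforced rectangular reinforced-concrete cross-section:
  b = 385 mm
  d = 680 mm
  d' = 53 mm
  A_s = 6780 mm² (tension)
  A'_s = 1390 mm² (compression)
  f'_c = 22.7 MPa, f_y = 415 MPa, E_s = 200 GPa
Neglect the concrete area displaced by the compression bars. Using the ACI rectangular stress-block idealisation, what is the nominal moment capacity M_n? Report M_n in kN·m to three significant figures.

Assume both tension and compression steel yield.
Net tension couple steel: A_s − A'_s = 5390 mm².
a = (A_s − A'_s) f_y / (0.85 f'_c b) = 2236850/(0.85 × 22.7 × 385) = 301.11 mm.
c = a/β₁ = 301.11/0.85 = 354.25 mm; ε'_s = 0.003(c − d')/c = 0.0026 ≥ f_y/E_s = 0.0021, so compression steel does yield.
M_n = (A_s − A'_s) f_y (d − a/2) + A'_s f_y (d − d') = [2236850 × (680 − 150.555) + 576850 × (680 − 53)] × 10⁻⁶ = 1184.29 + 361.68 = 1545.97 kN·m.

M_n ≈ 1550 kN·m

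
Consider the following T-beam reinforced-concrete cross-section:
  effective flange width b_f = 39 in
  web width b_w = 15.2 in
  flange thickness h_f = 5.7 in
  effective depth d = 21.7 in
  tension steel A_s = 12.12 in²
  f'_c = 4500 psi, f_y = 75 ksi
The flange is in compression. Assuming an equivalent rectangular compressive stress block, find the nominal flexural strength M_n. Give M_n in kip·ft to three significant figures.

M_n ≈ 1410 kip·ft

Tension: T = A_s f_y = 12.12 × 75 = 909 kips.
Try a within the flange: a = T/(0.85 f'_c b_f) = 909/(0.85 × 4.5 × 39) = 6.094 in.
a = 6.094 > h_f = 5.7 in: the block extends into the web. Split into flange-overhang and web parts.
C_f = 0.85 f'_c (b_f − b_w) h_f = 0.85 × 4.5 × (39 − 15.2) × 5.7 = 518.9 kips.
Remaining web compression depth: a_w = (T − C_f)/(0.85 f'_c b_w) = (909 − 518.9)/(0.85 × 4.5 × 15.2) = 6.710 in.
M_n = C_f(d − h_f/2) + (T − C_f)(d − a_w/2) = 518.9 × (21.7 − 2.85) + 390.1 × (21.7 − 3.355) = 9781.3 + 7156.4 = 16937.7 kip·in.
M_n = 16937.7/12 = 1411.48 kip·ft.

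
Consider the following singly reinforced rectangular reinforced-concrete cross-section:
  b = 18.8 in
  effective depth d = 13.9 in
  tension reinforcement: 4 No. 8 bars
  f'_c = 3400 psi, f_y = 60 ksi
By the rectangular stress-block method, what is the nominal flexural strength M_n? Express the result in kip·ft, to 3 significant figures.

M_n ≈ 192 kip·ft

A_s = 4 × 0.79 = 3.16 in².
T = A_s f_y = 3.16 × 60 = 189.6 kips.
a = T/(0.85 f'_c b) = 189.6/(0.85 × 3.4 × 18.8) = 3.490 in.
M_n = T(d − a/2) = 189.6 × (13.9 − 1.745) = 2304.6 kip·in = 2304.6/12 = 192.05 kip·ft.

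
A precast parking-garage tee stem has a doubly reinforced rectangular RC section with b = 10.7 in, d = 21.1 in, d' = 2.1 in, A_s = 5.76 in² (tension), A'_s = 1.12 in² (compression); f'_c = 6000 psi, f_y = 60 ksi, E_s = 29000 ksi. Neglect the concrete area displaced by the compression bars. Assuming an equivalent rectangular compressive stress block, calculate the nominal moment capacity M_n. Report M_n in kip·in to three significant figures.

Assume both steels yield.
a = (A_s − A'_s) f_y/(0.85 f'_c b) = (5.76 − 1.12) × 60/(0.85 × 6 × 10.7) = 5.102 in.
c = a/β₁ = 5.102/0.75 = 6.803 in; ε'_s = 0.003(c − d')/c = 0.0021 ≥ ε_y = 0.0021, so the compression steel yields.
M_n = (A_s − A'_s) f_y (d − a/2) + A'_s f_y (d − d') = 278.4 × (21.1 − 2.551) + 67.2 × (21.1 − 2.1) = 5164.0 + 1276.8 = 6440.8 kip·in.

M_n ≈ 6440 kip·in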